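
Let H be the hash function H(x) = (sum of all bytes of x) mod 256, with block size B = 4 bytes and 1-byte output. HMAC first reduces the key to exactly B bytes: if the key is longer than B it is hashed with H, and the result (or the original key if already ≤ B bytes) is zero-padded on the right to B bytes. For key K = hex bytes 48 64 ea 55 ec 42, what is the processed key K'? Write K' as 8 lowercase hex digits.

19000000

|K| = 6 > B = 4, so first hash the key.
H(K): sum = 72+100+234+85+236+66 = 793; mod 256 = 25 → 19.
Zero-pad H(K) = 19 to 4 bytes: K' = 19 00 00 00.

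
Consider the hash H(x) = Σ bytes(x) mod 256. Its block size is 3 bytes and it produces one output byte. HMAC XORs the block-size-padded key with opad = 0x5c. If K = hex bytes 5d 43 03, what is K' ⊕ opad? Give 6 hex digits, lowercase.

011f5f

Key hex bytes 5d 43 03 is exactly B = 3 bytes: K' = 5d 43 03.
XOR each byte with 0x5c: 5d⊕5c=01, 43⊕5c=1f, 03⊕5c=5f.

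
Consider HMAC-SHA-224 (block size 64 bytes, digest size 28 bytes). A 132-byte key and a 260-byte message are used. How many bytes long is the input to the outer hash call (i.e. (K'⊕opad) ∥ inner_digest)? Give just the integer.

Key is 132 > 64 bytes, so it is hashed to 28 bytes then zero-padded to 64: |K'| = 64.
Outer input = (K'⊕opad) ∥ H(inner) → 64 + 28 = 92 bytes.

92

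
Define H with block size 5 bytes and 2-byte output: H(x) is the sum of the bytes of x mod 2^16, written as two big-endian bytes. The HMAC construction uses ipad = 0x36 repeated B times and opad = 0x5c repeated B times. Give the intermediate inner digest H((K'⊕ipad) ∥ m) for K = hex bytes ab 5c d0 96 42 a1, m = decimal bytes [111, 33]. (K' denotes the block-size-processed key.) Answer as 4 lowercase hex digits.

Key hex bytes ab 5c d0 96 42 a1 is 6 bytes > B = 5, so hash it first: H(key) = 03 50, then zero-pad to 5 bytes: K' = 03 50 00 00 00.
K' ⊕ ipad = 35 66 36 36 36.
Inner input = 35 66 36 36 36 ∥ 6f 21.
Inner hash: sum = 53+102+54+54+54+111+33 = 461 → 01 cd.

01cd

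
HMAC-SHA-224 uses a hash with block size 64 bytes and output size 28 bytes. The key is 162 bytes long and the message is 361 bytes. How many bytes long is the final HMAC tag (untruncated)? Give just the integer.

28

The tag is one SHA-224 digest: 28 bytes.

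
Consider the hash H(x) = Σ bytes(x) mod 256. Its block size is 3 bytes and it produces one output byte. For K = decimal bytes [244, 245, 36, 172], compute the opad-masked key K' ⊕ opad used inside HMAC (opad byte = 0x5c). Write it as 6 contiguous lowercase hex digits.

Key decimal bytes [244, 245, 36, 172] = f4 f5 24 ac is 4 bytes > B = 3, so hash it first: H(key) = b9, then zero-pad to 3 bytes: K' = b9 00 00.
XOR each byte with 0x5c: b9⊕5c=e5, 00⊕5c=5c, 00⊕5c=5c.

e55c5c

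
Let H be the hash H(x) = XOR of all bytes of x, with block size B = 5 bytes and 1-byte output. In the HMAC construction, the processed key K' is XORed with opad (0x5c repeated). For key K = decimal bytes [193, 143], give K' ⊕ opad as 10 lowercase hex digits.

9dd35c5c5c

Key decimal bytes [193, 143] = c1 8f is 2 bytes ≤ B = 5; zero-pad to 5 bytes: K' = c1 8f 00 00 00.
XOR each byte with 0x5c: c1⊕5c=9d, 8f⊕5c=d3, 00⊕5c=5c, 00⊕5c=5c, 00⊕5c=5c.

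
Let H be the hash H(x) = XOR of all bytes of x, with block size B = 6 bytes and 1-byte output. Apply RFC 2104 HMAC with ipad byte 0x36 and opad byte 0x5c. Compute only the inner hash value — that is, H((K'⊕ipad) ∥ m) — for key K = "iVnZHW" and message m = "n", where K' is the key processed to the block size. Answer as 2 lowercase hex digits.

Key "iVnZHW" = 69 56 6e 5a 48 57 is exactly B = 6 bytes: K' = 69 56 6e 5a 48 57.
K' ⊕ ipad = 5f 60 58 6c 7e 61.
Inner input = 5f 60 58 6c 7e 61 ∥ 6e.
Inner hash: XOR 5f⊕60⊕58⊕6c⊕7e⊕61⊕6e = 7a.

7a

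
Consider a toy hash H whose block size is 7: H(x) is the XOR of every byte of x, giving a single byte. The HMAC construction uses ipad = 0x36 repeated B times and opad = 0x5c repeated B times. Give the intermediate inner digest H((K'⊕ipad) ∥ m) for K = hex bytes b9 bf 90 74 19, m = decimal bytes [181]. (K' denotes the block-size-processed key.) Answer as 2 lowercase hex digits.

78

Key hex bytes b9 bf 90 74 19 is 5 bytes ≤ B = 7; zero-pad to 7 bytes: K' = b9 bf 90 74 19 00 00.
K' ⊕ ipad = 8f 89 a6 42 2f 36 36.
Inner input = 8f 89 a6 42 2f 36 36 ∥ b5.
Inner hash: XOR 8f⊕89⊕a6⊕42⊕2f⊕36⊕36⊕b5 = 78.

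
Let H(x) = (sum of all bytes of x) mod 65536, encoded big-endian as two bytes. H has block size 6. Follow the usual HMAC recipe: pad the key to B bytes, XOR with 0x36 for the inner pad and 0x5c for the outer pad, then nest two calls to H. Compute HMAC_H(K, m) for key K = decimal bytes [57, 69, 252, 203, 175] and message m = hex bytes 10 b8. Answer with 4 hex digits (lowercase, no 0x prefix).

Key decimal bytes [57, 69, 252, 203, 175] = 39 45 fc cb af is 5 bytes ≤ B = 6; zero-pad to 6 bytes: K' = 39 45 fc cb af 00.
K' ⊕ ipad = 0f 73 ca fd 99 36.  K' ⊕ opad = 65 19 a0 97 f3 5c.
Inner input = (K'⊕ipad) ∥ m = 0f 73 ca fd 99 36 ∥ 10 b8.
Inner hash: sum = 15+115+202+253+153+54+16+184 = 992 → 03 e0.
Outer input = (K'⊕opad) ∥ inner = 65 19 a0 97 f3 5c ∥ 03 e0.
Outer hash (tag): sum = 101+25+160+151+243+92+3+224 = 999 → 03 e7.

03e7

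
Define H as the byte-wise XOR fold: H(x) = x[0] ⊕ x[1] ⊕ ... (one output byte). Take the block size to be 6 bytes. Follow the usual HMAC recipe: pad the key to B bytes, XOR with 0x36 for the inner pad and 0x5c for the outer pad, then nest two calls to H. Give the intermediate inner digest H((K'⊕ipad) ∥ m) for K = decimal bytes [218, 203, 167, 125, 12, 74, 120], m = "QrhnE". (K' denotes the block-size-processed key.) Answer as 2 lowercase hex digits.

95

Key decimal bytes [218, 203, 167, 125, 12, 74, 120] = da cb a7 7d 0c 4a 78 is 7 bytes > B = 6, so hash it first: H(key) = f5, then zero-pad to 6 bytes: K' = f5 00 00 00 00 00.
K' ⊕ ipad = c3 36 36 36 36 36.
Inner input = c3 36 36 36 36 36 ∥ 51 72 68 6e 45.
Inner hash: XOR c3⊕36⊕36⊕36⊕36⊕36⊕51⊕72⊕68⊕6e⊕45 = 95.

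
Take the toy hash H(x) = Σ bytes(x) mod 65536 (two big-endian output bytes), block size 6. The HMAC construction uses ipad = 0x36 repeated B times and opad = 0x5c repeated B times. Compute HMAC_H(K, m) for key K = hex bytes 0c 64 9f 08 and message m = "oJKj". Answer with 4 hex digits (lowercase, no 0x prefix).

Key hex bytes 0c 64 9f 08 is 4 bytes ≤ B = 6; zero-pad to 6 bytes: K' = 0c 64 9f 08 00 00.
K' ⊕ ipad = 3a 52 a9 3e 36 36.  K' ⊕ opad = 50 38 c3 54 5c 5c.
Inner input = (K'⊕ipad) ∥ m = 3a 52 a9 3e 36 36 ∥ 6f 4a 4b 6a.
Inner hash: sum = 58+82+169+62+54+54+111+74+75+106 = 845 → 03 4d.
Outer input = (K'⊕opad) ∥ inner = 50 38 c3 54 5c 5c ∥ 03 4d.
Outer hash (tag): sum = 80+56+195+84+92+92+3+77 = 679 → 02 a7.

02a7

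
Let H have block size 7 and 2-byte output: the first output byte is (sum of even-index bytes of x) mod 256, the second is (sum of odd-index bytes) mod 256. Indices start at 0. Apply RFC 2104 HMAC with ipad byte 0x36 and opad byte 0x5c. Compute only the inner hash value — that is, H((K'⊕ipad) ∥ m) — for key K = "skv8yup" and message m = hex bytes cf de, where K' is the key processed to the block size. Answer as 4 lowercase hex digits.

f87d

Key "skv8yup" = 73 6b 76 38 79 75 70 is exactly B = 7 bytes: K' = 73 6b 76 38 79 75 70.
K' ⊕ ipad = 45 5d 40 0e 4f 43 46.
Inner input = 45 5d 40 0e 4f 43 46 ∥ cf de.
Inner hash: even-index sum = 504 mod 256 = 248; odd-index sum = 381 mod 256 = 125 → f8 7d.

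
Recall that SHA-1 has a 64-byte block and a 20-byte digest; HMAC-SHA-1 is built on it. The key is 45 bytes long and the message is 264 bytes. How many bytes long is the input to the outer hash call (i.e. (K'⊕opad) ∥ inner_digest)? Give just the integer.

84

Key is 45 ≤ 64 bytes, zero-padded: |K'| = 64.
Outer input = (K'⊕opad) ∥ H(inner) → 64 + 20 = 84 bytes.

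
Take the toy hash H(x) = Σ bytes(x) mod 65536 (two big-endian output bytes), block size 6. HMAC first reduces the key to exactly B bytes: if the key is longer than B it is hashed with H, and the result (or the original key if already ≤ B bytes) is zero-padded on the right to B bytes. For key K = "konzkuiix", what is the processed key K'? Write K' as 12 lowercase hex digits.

03ec00000000

|K| = 9 > B = 6, so first hash the key.
H(K): sum = 107+111+110+122+107+117+105+105+120 = 1004 → 03 ec.
Zero-pad H(K) = 03 ec to 6 bytes: K' = 03 ec 00 00 00 00.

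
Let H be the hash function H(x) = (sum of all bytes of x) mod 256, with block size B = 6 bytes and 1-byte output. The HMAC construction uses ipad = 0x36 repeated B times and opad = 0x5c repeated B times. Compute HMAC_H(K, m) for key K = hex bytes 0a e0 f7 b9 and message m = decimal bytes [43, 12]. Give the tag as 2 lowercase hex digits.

5f

Key hex bytes 0a e0 f7 b9 is 4 bytes ≤ B = 6; zero-pad to 6 bytes: K' = 0a e0 f7 b9 00 00.
K' ⊕ ipad = 3c d6 c1 8f 36 36.  K' ⊕ opad = 56 bc ab e5 5c 5c.
Inner input = (K'⊕ipad) ∥ m = 3c d6 c1 8f 36 36 ∥ 2b 0c.
Inner hash: sum = 60+214+193+143+54+54+43+12 = 773; mod 256 = 5 → 05.
Outer input = (K'⊕opad) ∥ inner = 56 bc ab e5 5c 5c ∥ 05.
Outer hash (tag): sum = 86+188+171+229+92+92+5 = 863; mod 256 = 95 → 5f.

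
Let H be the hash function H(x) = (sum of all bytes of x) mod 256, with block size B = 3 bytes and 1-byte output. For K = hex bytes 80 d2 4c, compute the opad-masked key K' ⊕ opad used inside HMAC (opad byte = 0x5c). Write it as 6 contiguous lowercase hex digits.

Key hex bytes 80 d2 4c is exactly B = 3 bytes: K' = 80 d2 4c.
XOR each byte with 0x5c: 80⊕5c=dc, d2⊕5c=8e, 4c⊕5c=10.

dc8e10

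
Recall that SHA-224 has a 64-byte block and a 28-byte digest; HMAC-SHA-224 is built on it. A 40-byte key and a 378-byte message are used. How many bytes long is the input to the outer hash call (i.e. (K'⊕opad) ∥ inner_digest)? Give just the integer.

92

Key is 40 ≤ 64 bytes, zero-padded: |K'| = 64.
Outer input = (K'⊕opad) ∥ H(inner) → 64 + 28 = 92 bytes.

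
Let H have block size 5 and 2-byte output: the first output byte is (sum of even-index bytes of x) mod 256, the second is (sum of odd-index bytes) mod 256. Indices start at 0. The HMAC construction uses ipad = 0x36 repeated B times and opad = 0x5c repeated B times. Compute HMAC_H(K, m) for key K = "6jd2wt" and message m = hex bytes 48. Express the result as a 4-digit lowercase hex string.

a93b

Key "6jd2wt" = 36 6a 64 32 77 74 is 6 bytes > B = 5, so hash it first: H(key) = 11 10, then zero-pad to 5 bytes: K' = 11 10 00 00 00.
K' ⊕ ipad = 27 26 36 36 36.  K' ⊕ opad = 4d 4c 5c 5c 5c.
Inner input = (K'⊕ipad) ∥ m = 27 26 36 36 36 ∥ 48.
Inner hash: even-index sum = 147 mod 256 = 147; odd-index sum = 164 mod 256 = 164 → 93 a4.
Outer input = (K'⊕opad) ∥ inner = 4d 4c 5c 5c 5c ∥ 93 a4.
Outer hash (tag): even-index sum = 425 mod 256 = 169; odd-index sum = 315 mod 256 = 59 → a9 3b.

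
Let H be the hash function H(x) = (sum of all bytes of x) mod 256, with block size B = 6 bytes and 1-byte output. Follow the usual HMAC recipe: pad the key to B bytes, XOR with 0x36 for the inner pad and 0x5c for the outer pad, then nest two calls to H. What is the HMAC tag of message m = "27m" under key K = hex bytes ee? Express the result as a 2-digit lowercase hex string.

3a

Key hex bytes ee is 1 byte ≤ B = 6; zero-pad to 6 bytes: K' = ee 00 00 00 00 00.
K' ⊕ ipad = d8 36 36 36 36 36.  K' ⊕ opad = b2 5c 5c 5c 5c 5c.
Inner input = (K'⊕ipad) ∥ m = d8 36 36 36 36 36 ∥ 32 37 6d.
Inner hash: sum = 216+54+54+54+54+54+50+55+109 = 700; mod 256 = 188 → bc.
Outer input = (K'⊕opad) ∥ inner = b2 5c 5c 5c 5c 5c ∥ bc.
Outer hash (tag): sum = 178+92+92+92+92+92+188 = 826; mod 256 = 58 → 3a.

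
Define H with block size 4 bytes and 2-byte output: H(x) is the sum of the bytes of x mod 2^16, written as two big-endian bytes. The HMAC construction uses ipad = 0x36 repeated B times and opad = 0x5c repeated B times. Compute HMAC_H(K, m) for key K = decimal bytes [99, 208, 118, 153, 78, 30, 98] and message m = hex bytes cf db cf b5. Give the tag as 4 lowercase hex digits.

Key decimal bytes [99, 208, 118, 153, 78, 30, 98] = 63 d0 76 99 4e 1e 62 is 7 bytes > B = 4, so hash it first: H(key) = 03 10, then zero-pad to 4 bytes: K' = 03 10 00 00.
K' ⊕ ipad = 35 26 36 36.  K' ⊕ opad = 5f 4c 5c 5c.
Inner input = (K'⊕ipad) ∥ m = 35 26 36 36 ∥ cf db cf b5.
Inner hash: sum = 53+38+54+54+207+219+207+181 = 1013 → 03 f5.
Outer input = (K'⊕opad) ∥ inner = 5f 4c 5c 5c ∥ 03 f5.
Outer hash (tag): sum = 95+76+92+92+3+245 = 603 → 02 5b.

025b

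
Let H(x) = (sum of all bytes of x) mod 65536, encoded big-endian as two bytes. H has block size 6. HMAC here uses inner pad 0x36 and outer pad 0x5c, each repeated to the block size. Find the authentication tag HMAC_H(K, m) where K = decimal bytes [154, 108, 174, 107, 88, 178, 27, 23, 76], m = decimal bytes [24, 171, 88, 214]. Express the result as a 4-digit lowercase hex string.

Key decimal bytes [154, 108, 174, 107, 88, 178, 27, 23, 76] = 9a 6c ae 6b 58 b2 1b 17 4c is 9 bytes > B = 6, so hash it first: H(key) = 03 a7, then zero-pad to 6 bytes: K' = 03 a7 00 00 00 00.
K' ⊕ ipad = 35 91 36 36 36 36.  K' ⊕ opad = 5f fb 5c 5c 5c 5c.
Inner input = (K'⊕ipad) ∥ m = 35 91 36 36 36 36 ∥ 18 ab 58 d6.
Inner hash: sum = 53+145+54+54+54+54+24+171+88+214 = 911 → 03 8f.
Outer input = (K'⊕opad) ∥ inner = 5f fb 5c 5c 5c 5c ∥ 03 8f.
Outer hash (tag): sum = 95+251+92+92+92+92+3+143 = 860 → 03 5c.

035c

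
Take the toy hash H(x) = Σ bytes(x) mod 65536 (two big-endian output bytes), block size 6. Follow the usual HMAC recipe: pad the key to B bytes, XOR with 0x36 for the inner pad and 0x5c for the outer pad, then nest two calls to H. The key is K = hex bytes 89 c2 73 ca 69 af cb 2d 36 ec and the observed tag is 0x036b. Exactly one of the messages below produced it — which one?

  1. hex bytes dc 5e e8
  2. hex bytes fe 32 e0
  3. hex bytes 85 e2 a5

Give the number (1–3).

Key hex bytes 89 c2 73 ca 69 af cb 2d 36 ec is 10 bytes > B = 6, so hash it first: H(key) = 05 ba, then zero-pad to 6 bytes: K' = 05 ba 00 00 00 00.
K' ⊕ ipad = 33 8c 36 36 36 36; K' ⊕ opad = 59 e6 5c 5c 5c 5c.
m1: inner = H(33 8c 36 36 36 36 dc 5e e8) = 03 b9; tag = H(59 e6 5c 5c 5c 5c 03 b9) = 036b ← matches
m2: inner = H(33 8c 36 36 36 36 fe 32 e0) = 03 a7; tag = H(59 e6 5c 5c 5c 5c 03 a7) = 0359
m3: inner = H(33 8c 36 36 36 36 85 e2 a5) = 03 a3; tag = H(59 e6 5c 5c 5c 5c 03 a3) = 0355

1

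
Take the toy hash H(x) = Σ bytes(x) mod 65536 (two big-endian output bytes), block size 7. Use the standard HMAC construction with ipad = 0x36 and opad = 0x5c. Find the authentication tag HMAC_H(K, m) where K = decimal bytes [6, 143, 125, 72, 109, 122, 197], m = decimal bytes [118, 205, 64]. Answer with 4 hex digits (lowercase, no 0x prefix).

Key decimal bytes [6, 143, 125, 72, 109, 122, 197] = 06 8f 7d 48 6d 7a c5 is exactly B = 7 bytes: K' = 06 8f 7d 48 6d 7a c5.
K' ⊕ ipad = 30 b9 4b 7e 5b 4c f3.  K' ⊕ opad = 5a d3 21 14 31 26 99.
Inner input = (K'⊕ipad) ∥ m = 30 b9 4b 7e 5b 4c f3 ∥ 76 cd 40.
Inner hash: sum = 48+185+75+126+91+76+243+118+205+64 = 1231 → 04 cf.
Outer input = (K'⊕opad) ∥ inner = 5a d3 21 14 31 26 99 ∥ 04 cf.
Outer hash (tag): sum = 90+211+33+20+49+38+153+4+207 = 805 → 03 25.

0325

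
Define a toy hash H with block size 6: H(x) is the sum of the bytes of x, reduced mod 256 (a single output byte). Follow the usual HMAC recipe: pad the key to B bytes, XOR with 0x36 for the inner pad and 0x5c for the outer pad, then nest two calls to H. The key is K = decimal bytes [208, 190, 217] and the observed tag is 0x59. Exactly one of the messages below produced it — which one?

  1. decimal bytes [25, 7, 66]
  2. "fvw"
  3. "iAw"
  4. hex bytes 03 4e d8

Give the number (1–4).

Key decimal bytes [208, 190, 217] = d0 be d9 is 3 bytes ≤ B = 6; zero-pad to 6 bytes: K' = d0 be d9 00 00 00.
K' ⊕ ipad = e6 88 ef 36 36 36; K' ⊕ opad = 8c e2 85 5c 5c 5c.
m1: inner = H(e6 88 ef 36 36 36 19 07 42) = 61; tag = H(8c e2 85 5c 5c 5c 61) = 68
m2: inner = H(e6 88 ef 36 36 36 66 76 77) = 52; tag = H(8c e2 85 5c 5c 5c 52) = 59 ← matches
m3: inner = H(e6 88 ef 36 36 36 69 41 77) = 20; tag = H(8c e2 85 5c 5c 5c 20) = 27
m4: inner = H(e6 88 ef 36 36 36 03 4e d8) = 28; tag = H(8c e2 85 5c 5c 5c 28) = 2f

2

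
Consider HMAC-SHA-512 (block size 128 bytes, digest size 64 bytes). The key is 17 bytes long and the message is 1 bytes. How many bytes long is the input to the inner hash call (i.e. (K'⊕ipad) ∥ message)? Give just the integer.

129

Key is 17 ≤ 128 bytes, zero-padded: |K'| = 128.
Inner input = (K'⊕ipad) ∥ m → 128 + 1 = 129 bytes.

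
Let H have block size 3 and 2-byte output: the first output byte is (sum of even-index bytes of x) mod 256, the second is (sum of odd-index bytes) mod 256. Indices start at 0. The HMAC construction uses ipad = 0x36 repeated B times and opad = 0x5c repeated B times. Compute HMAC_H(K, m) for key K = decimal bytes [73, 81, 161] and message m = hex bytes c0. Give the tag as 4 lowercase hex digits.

3923

Key decimal bytes [73, 81, 161] = 49 51 a1 is exactly B = 3 bytes: K' = 49 51 a1.
K' ⊕ ipad = 7f 67 97.  K' ⊕ opad = 15 0d fd.
Inner input = (K'⊕ipad) ∥ m = 7f 67 97 ∥ c0.
Inner hash: even-index sum = 278 mod 256 = 22; odd-index sum = 295 mod 256 = 39 → 16 27.
Outer input = (K'⊕opad) ∥ inner = 15 0d fd ∥ 16 27.
Outer hash (tag): even-index sum = 313 mod 256 = 57; odd-index sum = 35 mod 256 = 35 → 39 23.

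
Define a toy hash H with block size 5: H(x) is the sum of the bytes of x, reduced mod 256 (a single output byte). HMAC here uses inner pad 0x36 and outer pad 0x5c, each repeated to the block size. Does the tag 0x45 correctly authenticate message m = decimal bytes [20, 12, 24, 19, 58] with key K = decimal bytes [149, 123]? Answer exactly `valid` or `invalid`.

Key decimal bytes [149, 123] = 95 7b is 2 bytes ≤ B = 5; zero-pad to 5 bytes: K' = 95 7b 00 00 00.
K' ⊕ ipad = a3 4d 36 36 36; K' ⊕ opad = c9 27 5c 5c 5c.
Inner hash: sum = 163+77+54+54+54+20+12+24+19+58 = 535; mod 256 = 23 → 17.
Outer hash (recomputed tag): sum = 201+39+92+92+92+23 = 539; mod 256 = 27 → 1b.
Recomputed tag = 1b; claimed = 45 → mismatch.

invalid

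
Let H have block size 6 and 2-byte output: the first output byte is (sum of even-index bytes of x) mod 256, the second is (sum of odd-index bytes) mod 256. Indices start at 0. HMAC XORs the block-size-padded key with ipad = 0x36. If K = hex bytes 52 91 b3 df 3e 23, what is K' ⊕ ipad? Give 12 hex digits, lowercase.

Key hex bytes 52 91 b3 df 3e 23 is exactly B = 6 bytes: K' = 52 91 b3 df 3e 23.
XOR each byte with 0x36: 52⊕36=64, 91⊕36=a7, b3⊕36=85, df⊕36=e9, 3e⊕36=08, 23⊕36=15.

64a785e90815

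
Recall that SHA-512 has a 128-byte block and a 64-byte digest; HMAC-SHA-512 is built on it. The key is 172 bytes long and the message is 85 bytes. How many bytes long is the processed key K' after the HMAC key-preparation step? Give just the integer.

Key is 172 > 128 bytes, so it is hashed to 64 bytes then zero-padded to 128: |K'| = 128.

128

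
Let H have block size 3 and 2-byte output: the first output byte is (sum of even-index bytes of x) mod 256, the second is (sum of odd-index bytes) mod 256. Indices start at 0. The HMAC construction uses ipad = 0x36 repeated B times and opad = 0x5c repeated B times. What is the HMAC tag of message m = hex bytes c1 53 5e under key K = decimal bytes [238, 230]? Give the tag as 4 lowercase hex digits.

fd1b

Key decimal bytes [238, 230] = ee e6 is 2 bytes ≤ B = 3; zero-pad to 3 bytes: K' = ee e6 00.
K' ⊕ ipad = d8 d0 36.  K' ⊕ opad = b2 ba 5c.
Inner input = (K'⊕ipad) ∥ m = d8 d0 36 ∥ c1 53 5e.
Inner hash: even-index sum = 353 mod 256 = 97; odd-index sum = 495 mod 256 = 239 → 61 ef.
Outer input = (K'⊕opad) ∥ inner = b2 ba 5c ∥ 61 ef.
Outer hash (tag): even-index sum = 509 mod 256 = 253; odd-index sum = 283 mod 256 = 27 → fd 1b.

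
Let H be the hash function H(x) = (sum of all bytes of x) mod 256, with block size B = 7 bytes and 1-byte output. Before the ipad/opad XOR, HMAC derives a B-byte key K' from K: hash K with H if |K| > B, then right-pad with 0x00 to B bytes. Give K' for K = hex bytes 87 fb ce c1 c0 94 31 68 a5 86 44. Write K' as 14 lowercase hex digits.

6d000000000000

|K| = 11 > B = 7, so first hash the key.
H(K): sum = 135+251+206+193+192+148+49+104+165+134+68 = 1645; mod 256 = 109 → 6d.
Zero-pad H(K) = 6d to 7 bytes: K' = 6d 00 00 00 00 00 00.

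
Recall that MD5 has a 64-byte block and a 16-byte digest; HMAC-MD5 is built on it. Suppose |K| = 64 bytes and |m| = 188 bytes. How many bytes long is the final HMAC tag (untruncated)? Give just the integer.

16

The tag is one MD5 digest: 16 bytes.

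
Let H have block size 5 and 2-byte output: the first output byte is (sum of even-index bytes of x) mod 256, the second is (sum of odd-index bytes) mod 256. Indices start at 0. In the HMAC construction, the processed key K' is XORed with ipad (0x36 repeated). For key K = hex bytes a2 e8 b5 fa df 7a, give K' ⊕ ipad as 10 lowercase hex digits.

Key hex bytes a2 e8 b5 fa df 7a is 6 bytes > B = 5, so hash it first: H(key) = 36 5c, then zero-pad to 5 bytes: K' = 36 5c 00 00 00.
XOR each byte with 0x36: 36⊕36=00, 5c⊕36=6a, 00⊕36=36, 00⊕36=36, 00⊕36=36.

006a363636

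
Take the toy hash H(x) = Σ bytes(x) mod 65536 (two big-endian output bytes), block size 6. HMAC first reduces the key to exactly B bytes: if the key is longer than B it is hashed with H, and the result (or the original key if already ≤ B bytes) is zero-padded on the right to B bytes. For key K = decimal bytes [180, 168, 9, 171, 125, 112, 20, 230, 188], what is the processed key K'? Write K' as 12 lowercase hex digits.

04b300000000

|K| = 9 > B = 6, so first hash the key.
H(K): sum = 180+168+9+171+125+112+20+230+188 = 1203 → 04 b3.
Zero-pad H(K) = 04 b3 to 6 bytes: K' = 04 b3 00 00 00 00.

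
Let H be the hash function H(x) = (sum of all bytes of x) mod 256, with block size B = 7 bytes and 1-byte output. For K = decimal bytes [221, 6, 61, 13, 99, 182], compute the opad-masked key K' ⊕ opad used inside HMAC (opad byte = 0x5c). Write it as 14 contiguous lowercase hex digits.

815a61513fea5c

Key decimal bytes [221, 6, 61, 13, 99, 182] = dd 06 3d 0d 63 b6 is 6 bytes ≤ B = 7; zero-pad to 7 bytes: K' = dd 06 3d 0d 63 b6 00.
XOR each byte with 0x5c: dd⊕5c=81, 06⊕5c=5a, 3d⊕5c=61, 0d⊕5c=51, 63⊕5c=3f, b6⊕5c=ea, 00⊕5c=5c.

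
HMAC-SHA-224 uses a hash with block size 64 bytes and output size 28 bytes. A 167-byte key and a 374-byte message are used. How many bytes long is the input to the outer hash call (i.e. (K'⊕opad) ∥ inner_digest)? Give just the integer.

Key is 167 > 64 bytes, so it is hashed to 28 bytes then zero-padded to 64: |K'| = 64.
Outer input = (K'⊕opad) ∥ H(inner) → 64 + 28 = 92 bytes.

92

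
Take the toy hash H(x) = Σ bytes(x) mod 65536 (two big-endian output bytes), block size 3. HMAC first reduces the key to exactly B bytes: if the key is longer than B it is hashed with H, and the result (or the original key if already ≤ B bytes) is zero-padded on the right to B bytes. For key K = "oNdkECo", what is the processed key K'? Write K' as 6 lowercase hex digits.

028300

|K| = 7 > B = 3, so first hash the key.
H(K): sum = 111+78+100+107+69+67+111 = 643 → 02 83.
Zero-pad H(K) = 02 83 to 3 bytes: K' = 02 83 00.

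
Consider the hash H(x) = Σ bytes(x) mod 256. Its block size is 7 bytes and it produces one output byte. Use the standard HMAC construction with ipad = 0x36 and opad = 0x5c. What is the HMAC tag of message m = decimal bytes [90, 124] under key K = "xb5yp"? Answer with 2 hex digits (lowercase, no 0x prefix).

50

Key "xb5yp" = 78 62 35 79 70 is 5 bytes ≤ B = 7; zero-pad to 7 bytes: K' = 78 62 35 79 70 00 00.
K' ⊕ ipad = 4e 54 03 4f 46 36 36.  K' ⊕ opad = 24 3e 69 25 2c 5c 5c.
Inner input = (K'⊕ipad) ∥ m = 4e 54 03 4f 46 36 36 ∥ 5a 7c.
Inner hash: sum = 78+84+3+79+70+54+54+90+124 = 636; mod 256 = 124 → 7c.
Outer input = (K'⊕opad) ∥ inner = 24 3e 69 25 2c 5c 5c ∥ 7c.
Outer hash (tag): sum = 36+62+105+37+44+92+92+124 = 592; mod 256 = 80 → 50.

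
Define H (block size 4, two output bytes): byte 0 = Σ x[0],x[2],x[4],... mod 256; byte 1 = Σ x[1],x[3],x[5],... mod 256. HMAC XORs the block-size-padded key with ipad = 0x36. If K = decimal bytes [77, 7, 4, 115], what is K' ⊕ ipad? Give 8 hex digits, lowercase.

7b313245

Key decimal bytes [77, 7, 4, 115] = 4d 07 04 73 is exactly B = 4 bytes: K' = 4d 07 04 73.
XOR each byte with 0x36: 4d⊕36=7b, 07⊕36=31, 04⊕36=32, 73⊕36=45.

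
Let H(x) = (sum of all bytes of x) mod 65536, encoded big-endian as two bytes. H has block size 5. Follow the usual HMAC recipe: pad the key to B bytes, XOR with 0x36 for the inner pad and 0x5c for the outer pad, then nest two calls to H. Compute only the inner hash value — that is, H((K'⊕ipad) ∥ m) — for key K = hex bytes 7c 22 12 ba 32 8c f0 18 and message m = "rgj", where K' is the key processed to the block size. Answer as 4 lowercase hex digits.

Key hex bytes 7c 22 12 ba 32 8c f0 18 is 8 bytes > B = 5, so hash it first: H(key) = 03 30, then zero-pad to 5 bytes: K' = 03 30 00 00 00.
K' ⊕ ipad = 35 06 36 36 36.
Inner input = 35 06 36 36 36 ∥ 72 67 6a.
Inner hash: sum = 53+6+54+54+54+114+103+106 = 544 → 02 20.

0220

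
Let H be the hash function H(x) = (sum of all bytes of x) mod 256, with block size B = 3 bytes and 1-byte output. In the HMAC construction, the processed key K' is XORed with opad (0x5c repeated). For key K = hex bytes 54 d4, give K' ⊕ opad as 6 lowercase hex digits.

Key hex bytes 54 d4 is 2 bytes ≤ B = 3; zero-pad to 3 bytes: K' = 54 d4 00.
XOR each byte with 0x5c: 54⊕5c=08, d4⊕5c=88, 00⊕5c=5c.

08885c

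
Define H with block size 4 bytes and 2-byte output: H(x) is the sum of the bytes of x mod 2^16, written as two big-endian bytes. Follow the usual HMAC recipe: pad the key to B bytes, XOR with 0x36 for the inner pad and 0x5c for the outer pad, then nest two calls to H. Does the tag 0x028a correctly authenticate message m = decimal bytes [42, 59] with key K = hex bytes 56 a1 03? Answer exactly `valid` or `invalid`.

Key hex bytes 56 a1 03 is 3 bytes ≤ B = 4; zero-pad to 4 bytes: K' = 56 a1 03 00.
K' ⊕ ipad = 60 97 35 36; K' ⊕ opad = 0a fd 5f 5c.
Inner hash: sum = 96+151+53+54+42+59 = 455 → 01 c7.
Outer hash (recomputed tag): sum = 10+253+95+92+1+199 = 650 → 02 8a.
Recomputed tag = 028a; claimed = 028a → match.

valid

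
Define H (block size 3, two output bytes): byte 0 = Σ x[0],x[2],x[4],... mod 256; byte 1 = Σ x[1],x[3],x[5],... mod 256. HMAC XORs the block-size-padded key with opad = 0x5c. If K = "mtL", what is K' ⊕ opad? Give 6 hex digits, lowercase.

Key "mtL" = 6d 74 4c is exactly B = 3 bytes: K' = 6d 74 4c.
XOR each byte with 0x5c: 6d⊕5c=31, 74⊕5c=28, 4c⊕5c=10.

312810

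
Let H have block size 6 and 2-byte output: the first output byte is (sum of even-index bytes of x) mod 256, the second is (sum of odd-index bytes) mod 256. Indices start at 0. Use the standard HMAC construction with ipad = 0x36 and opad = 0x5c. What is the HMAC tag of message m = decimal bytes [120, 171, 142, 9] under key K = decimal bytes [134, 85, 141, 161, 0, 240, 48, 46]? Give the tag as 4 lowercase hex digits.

be42

Key decimal bytes [134, 85, 141, 161, 0, 240, 48, 46] = 86 55 8d a1 00 f0 30 2e is 8 bytes > B = 6, so hash it first: H(key) = 43 14, then zero-pad to 6 bytes: K' = 43 14 00 00 00 00.
K' ⊕ ipad = 75 22 36 36 36 36.  K' ⊕ opad = 1f 48 5c 5c 5c 5c.
Inner input = (K'⊕ipad) ∥ m = 75 22 36 36 36 36 ∥ 78 ab 8e 09.
Inner hash: even-index sum = 487 mod 256 = 231; odd-index sum = 322 mod 256 = 66 → e7 42.
Outer input = (K'⊕opad) ∥ inner = 1f 48 5c 5c 5c 5c ∥ e7 42.
Outer hash (tag): even-index sum = 446 mod 256 = 190; odd-index sum = 322 mod 256 = 66 → be 42.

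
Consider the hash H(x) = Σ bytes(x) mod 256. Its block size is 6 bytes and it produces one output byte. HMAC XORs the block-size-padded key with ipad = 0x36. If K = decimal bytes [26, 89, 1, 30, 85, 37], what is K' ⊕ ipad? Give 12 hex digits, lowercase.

Key decimal bytes [26, 89, 1, 30, 85, 37] = 1a 59 01 1e 55 25 is exactly B = 6 bytes: K' = 1a 59 01 1e 55 25.
XOR each byte with 0x36: 1a⊕36=2c, 59⊕36=6f, 01⊕36=37, 1e⊕36=28, 55⊕36=63, 25⊕36=13.

2c6f37286313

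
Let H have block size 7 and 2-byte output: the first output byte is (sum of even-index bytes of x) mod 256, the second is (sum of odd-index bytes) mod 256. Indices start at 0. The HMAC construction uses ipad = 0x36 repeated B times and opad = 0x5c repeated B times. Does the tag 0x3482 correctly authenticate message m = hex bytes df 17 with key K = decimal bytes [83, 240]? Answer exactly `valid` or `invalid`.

valid

Key decimal bytes [83, 240] = 53 f0 is 2 bytes ≤ B = 7; zero-pad to 7 bytes: K' = 53 f0 00 00 00 00 00.
K' ⊕ ipad = 65 c6 36 36 36 36 36; K' ⊕ opad = 0f ac 5c 5c 5c 5c 5c.
Inner hash: even-index sum = 286 mod 256 = 30; odd-index sum = 529 mod 256 = 17 → 1e 11.
Outer hash (recomputed tag): even-index sum = 308 mod 256 = 52; odd-index sum = 386 mod 256 = 130 → 34 82.
Recomputed tag = 3482; claimed = 3482 → match.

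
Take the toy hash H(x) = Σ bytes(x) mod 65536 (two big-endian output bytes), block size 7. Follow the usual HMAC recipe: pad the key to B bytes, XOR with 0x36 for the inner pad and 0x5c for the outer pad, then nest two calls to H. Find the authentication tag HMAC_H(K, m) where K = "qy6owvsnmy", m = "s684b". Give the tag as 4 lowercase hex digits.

0272

Key "qy6owvsnmy" = 71 79 36 6f 77 76 73 6e 6d 79 is 10 bytes > B = 7, so hash it first: H(key) = 04 43, then zero-pad to 7 bytes: K' = 04 43 00 00 00 00 00.
K' ⊕ ipad = 32 75 36 36 36 36 36.  K' ⊕ opad = 58 1f 5c 5c 5c 5c 5c.
Inner input = (K'⊕ipad) ∥ m = 32 75 36 36 36 36 36 ∥ 73 36 38 34 62.
Inner hash: sum = 50+117+54+54+54+54+54+115+54+56+52+98 = 812 → 03 2c.
Outer input = (K'⊕opad) ∥ inner = 58 1f 5c 5c 5c 5c 5c ∥ 03 2c.
Outer hash (tag): sum = 88+31+92+92+92+92+92+3+44 = 626 → 02 72.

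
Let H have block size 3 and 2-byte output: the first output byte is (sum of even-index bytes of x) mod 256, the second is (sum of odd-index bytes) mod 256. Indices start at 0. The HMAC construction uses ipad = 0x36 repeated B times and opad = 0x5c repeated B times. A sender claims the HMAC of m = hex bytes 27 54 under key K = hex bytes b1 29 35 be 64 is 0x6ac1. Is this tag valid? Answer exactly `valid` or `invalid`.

Key hex bytes b1 29 35 be 64 is 5 bytes > B = 3, so hash it first: H(key) = 4a e7, then zero-pad to 3 bytes: K' = 4a e7 00.
K' ⊕ ipad = 7c d1 36; K' ⊕ opad = 16 bb 5c.
Inner hash: even-index sum = 262 mod 256 = 6; odd-index sum = 248 mod 256 = 248 → 06 f8.
Outer hash (recomputed tag): even-index sum = 362 mod 256 = 106; odd-index sum = 193 mod 256 = 193 → 6a c1.
Recomputed tag = 6ac1; claimed = 6ac1 → match.

valid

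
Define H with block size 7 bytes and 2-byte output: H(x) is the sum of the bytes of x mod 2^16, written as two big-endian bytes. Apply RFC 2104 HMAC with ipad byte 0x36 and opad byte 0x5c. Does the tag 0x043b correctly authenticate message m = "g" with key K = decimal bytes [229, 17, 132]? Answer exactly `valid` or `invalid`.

Key decimal bytes [229, 17, 132] = e5 11 84 is 3 bytes ≤ B = 7; zero-pad to 7 bytes: K' = e5 11 84 00 00 00 00.
K' ⊕ ipad = d3 27 b2 36 36 36 36; K' ⊕ opad = b9 4d d8 5c 5c 5c 5c.
Inner hash: sum = 211+39+178+54+54+54+54+103 = 747 → 02 eb.
Outer hash (recomputed tag): sum = 185+77+216+92+92+92+92+2+235 = 1083 → 04 3b.
Recomputed tag = 043b; claimed = 043b → match.

valid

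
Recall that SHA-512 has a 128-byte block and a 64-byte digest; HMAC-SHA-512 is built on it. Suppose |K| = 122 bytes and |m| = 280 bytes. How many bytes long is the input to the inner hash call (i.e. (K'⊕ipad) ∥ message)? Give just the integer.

Key is 122 ≤ 128 bytes, zero-padded: |K'| = 128.
Inner input = (K'⊕ipad) ∥ m → 128 + 280 = 408 bytes.

408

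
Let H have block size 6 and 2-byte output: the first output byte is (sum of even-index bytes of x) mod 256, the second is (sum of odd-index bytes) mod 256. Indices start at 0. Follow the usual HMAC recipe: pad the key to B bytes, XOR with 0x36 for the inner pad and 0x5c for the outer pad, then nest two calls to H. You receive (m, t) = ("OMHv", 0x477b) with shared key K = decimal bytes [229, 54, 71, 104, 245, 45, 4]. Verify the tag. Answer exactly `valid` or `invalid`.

Key decimal bytes [229, 54, 71, 104, 245, 45, 4] = e5 36 47 68 f5 2d 04 is 7 bytes > B = 6, so hash it first: H(key) = 25 cb, then zero-pad to 6 bytes: K' = 25 cb 00 00 00 00.
K' ⊕ ipad = 13 fd 36 36 36 36; K' ⊕ opad = 79 97 5c 5c 5c 5c.
Inner hash: even-index sum = 278 mod 256 = 22; odd-index sum = 556 mod 256 = 44 → 16 2c.
Outer hash (recomputed tag): even-index sum = 327 mod 256 = 71; odd-index sum = 379 mod 256 = 123 → 47 7b.
Recomputed tag = 477b; claimed = 477b → match.

valid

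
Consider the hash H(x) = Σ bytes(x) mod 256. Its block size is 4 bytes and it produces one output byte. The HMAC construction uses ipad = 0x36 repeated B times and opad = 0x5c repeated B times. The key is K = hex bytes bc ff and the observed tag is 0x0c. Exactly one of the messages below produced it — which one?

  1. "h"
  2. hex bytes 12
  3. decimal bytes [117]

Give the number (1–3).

2

Key hex bytes bc ff is 2 bytes ≤ B = 4; zero-pad to 4 bytes: K' = bc ff 00 00.
K' ⊕ ipad = 8a c9 36 36; K' ⊕ opad = e0 a3 5c 5c.
m1: inner = H(8a c9 36 36 68) = 27; tag = H(e0 a3 5c 5c 27) = 62
m2: inner = H(8a c9 36 36 12) = d1; tag = H(e0 a3 5c 5c d1) = 0c ← matches
m3: inner = H(8a c9 36 36 75) = 34; tag = H(e0 a3 5c 5c 34) = 6f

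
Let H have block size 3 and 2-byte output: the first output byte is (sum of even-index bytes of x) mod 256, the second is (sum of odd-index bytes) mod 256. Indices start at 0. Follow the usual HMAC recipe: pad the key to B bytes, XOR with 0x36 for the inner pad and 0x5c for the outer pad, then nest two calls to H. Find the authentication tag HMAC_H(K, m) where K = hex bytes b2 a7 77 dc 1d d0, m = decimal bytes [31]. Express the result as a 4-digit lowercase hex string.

Key hex bytes b2 a7 77 dc 1d d0 is 6 bytes > B = 3, so hash it first: H(key) = 46 53, then zero-pad to 3 bytes: K' = 46 53 00.
K' ⊕ ipad = 70 65 36.  K' ⊕ opad = 1a 0f 5c.
Inner input = (K'⊕ipad) ∥ m = 70 65 36 ∥ 1f.
Inner hash: even-index sum = 166 mod 256 = 166; odd-index sum = 132 mod 256 = 132 → a6 84.
Outer input = (K'⊕opad) ∥ inner = 1a 0f 5c ∥ a6 84.
Outer hash (tag): even-index sum = 250 mod 256 = 250; odd-index sum = 181 mod 256 = 181 → fa b5.

fab5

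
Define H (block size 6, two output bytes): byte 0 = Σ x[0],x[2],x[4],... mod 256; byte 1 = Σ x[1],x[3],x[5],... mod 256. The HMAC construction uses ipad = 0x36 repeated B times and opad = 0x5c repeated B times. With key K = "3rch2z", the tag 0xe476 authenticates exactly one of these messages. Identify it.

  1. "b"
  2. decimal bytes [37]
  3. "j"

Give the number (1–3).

3

Key "3rch2z" = 33 72 63 68 32 7a is exactly B = 6 bytes: K' = 33 72 63 68 32 7a.
K' ⊕ ipad = 05 44 55 5e 04 4c; K' ⊕ opad = 6f 2e 3f 34 6e 26.
m1: inner = H(05 44 55 5e 04 4c 62) = c0 ee; tag = H(6f 2e 3f 34 6e 26 c0 ee) = dc76
m2: inner = H(05 44 55 5e 04 4c 25) = 83 ee; tag = H(6f 2e 3f 34 6e 26 83 ee) = 9f76
m3: inner = H(05 44 55 5e 04 4c 6a) = c8 ee; tag = H(6f 2e 3f 34 6e 26 c8 ee) = e476 ← matches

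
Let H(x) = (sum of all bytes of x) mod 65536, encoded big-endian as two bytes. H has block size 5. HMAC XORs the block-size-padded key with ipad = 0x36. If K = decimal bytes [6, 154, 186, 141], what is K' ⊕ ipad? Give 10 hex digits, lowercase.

Key decimal bytes [6, 154, 186, 141] = 06 9a ba 8d is 4 bytes ≤ B = 5; zero-pad to 5 bytes: K' = 06 9a ba 8d 00.
XOR each byte with 0x36: 06⊕36=30, 9a⊕36=ac, ba⊕36=8c, 8d⊕36=bb, 00⊕36=36.

30ac8cbb36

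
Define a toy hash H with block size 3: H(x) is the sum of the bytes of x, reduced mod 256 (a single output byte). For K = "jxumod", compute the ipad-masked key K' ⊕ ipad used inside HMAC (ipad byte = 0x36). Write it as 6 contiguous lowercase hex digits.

Key "jxumod" = 6a 78 75 6d 6f 64 is 6 bytes > B = 3, so hash it first: H(key) = 97, then zero-pad to 3 bytes: K' = 97 00 00.
XOR each byte with 0x36: 97⊕36=a1, 00⊕36=36, 00⊕36=36.

a13636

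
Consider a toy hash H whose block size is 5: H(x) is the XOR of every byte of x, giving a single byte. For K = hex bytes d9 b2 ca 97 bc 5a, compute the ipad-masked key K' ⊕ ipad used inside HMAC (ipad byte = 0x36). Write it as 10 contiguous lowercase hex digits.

Key hex bytes d9 b2 ca 97 bc 5a is 6 bytes > B = 5, so hash it first: H(key) = d0, then zero-pad to 5 bytes: K' = d0 00 00 00 00.
XOR each byte with 0x36: d0⊕36=e6, 00⊕36=36, 00⊕36=36, 00⊕36=36, 00⊕36=36.

e636363636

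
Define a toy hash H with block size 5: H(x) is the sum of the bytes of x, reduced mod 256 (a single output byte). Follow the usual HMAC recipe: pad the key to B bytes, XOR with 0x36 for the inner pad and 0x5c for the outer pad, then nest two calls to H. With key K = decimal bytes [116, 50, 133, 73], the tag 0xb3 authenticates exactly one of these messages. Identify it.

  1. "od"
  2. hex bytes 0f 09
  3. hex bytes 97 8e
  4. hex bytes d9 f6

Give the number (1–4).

Key decimal bytes [116, 50, 133, 73] = 74 32 85 49 is 4 bytes ≤ B = 5; zero-pad to 5 bytes: K' = 74 32 85 49 00.
K' ⊕ ipad = 42 04 b3 7f 36; K' ⊕ opad = 28 6e d9 15 5c.
m1: inner = H(42 04 b3 7f 36 6f 64) = 81; tag = H(28 6e d9 15 5c 81) = 61
m2: inner = H(42 04 b3 7f 36 0f 09) = c6; tag = H(28 6e d9 15 5c c6) = a6
m3: inner = H(42 04 b3 7f 36 97 8e) = d3; tag = H(28 6e d9 15 5c d3) = b3 ← matches
m4: inner = H(42 04 b3 7f 36 d9 f6) = 7d; tag = H(28 6e d9 15 5c 7d) = 5d

3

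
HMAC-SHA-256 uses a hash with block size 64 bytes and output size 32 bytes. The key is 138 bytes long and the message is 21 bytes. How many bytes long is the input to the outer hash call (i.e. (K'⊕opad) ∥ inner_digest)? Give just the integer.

Key is 138 > 64 bytes, so it is hashed to 32 bytes then zero-padded to 64: |K'| = 64.
Outer input = (K'⊕opad) ∥ H(inner) → 64 + 32 = 96 bytes.

96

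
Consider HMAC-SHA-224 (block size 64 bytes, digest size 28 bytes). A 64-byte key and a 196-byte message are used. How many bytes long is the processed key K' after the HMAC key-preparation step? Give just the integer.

Key is 64 ≤ 64 bytes, zero-padded: |K'| = 64.

64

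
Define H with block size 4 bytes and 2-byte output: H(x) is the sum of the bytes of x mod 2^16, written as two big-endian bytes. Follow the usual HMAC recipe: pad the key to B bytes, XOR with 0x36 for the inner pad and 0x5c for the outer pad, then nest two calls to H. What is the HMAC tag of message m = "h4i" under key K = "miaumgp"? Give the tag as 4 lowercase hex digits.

Key "miaumgp" = 6d 69 61 75 6d 67 70 is 7 bytes > B = 4, so hash it first: H(key) = 02 f0, then zero-pad to 4 bytes: K' = 02 f0 00 00.
K' ⊕ ipad = 34 c6 36 36.  K' ⊕ opad = 5e ac 5c 5c.
Inner input = (K'⊕ipad) ∥ m = 34 c6 36 36 ∥ 68 34 69.
Inner hash: sum = 52+198+54+54+104+52+105 = 619 → 02 6b.
Outer input = (K'⊕opad) ∥ inner = 5e ac 5c 5c ∥ 02 6b.
Outer hash (tag): sum = 94+172+92+92+2+107 = 559 → 02 2f.

022f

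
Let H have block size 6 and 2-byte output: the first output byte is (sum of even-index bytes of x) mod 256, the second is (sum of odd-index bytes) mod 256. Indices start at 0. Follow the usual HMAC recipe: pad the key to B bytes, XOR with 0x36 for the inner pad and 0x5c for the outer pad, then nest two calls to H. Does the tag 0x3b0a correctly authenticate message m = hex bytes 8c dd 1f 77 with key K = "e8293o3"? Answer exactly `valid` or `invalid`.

Key "e8293o3" = 65 38 32 39 33 6f 33 is 7 bytes > B = 6, so hash it first: H(key) = fd e0, then zero-pad to 6 bytes: K' = fd e0 00 00 00 00.
K' ⊕ ipad = cb d6 36 36 36 36; K' ⊕ opad = a1 bc 5c 5c 5c 5c.
Inner hash: even-index sum = 482 mod 256 = 226; odd-index sum = 662 mod 256 = 150 → e2 96.
Outer hash (recomputed tag): even-index sum = 571 mod 256 = 59; odd-index sum = 522 mod 256 = 10 → 3b 0a.
Recomputed tag = 3b0a; claimed = 3b0a → match.

valid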